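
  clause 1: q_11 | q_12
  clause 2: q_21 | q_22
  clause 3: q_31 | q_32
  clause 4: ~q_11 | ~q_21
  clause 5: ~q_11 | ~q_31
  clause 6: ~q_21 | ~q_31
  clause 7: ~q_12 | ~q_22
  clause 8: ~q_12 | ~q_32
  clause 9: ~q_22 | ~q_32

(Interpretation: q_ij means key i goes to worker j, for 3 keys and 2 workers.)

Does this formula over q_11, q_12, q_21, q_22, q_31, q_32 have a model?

Unsatisfiable

Suppose q_11 = 1.
From the singleton clause (~q_21), q_21 = 0.
From the singleton clause (q_22), q_22 = 1.
From the singleton clause (~q_31), q_31 = 0.
From the singleton clause (q_32), q_32 = 1.
That conflicts with the unit clause (~q_32).
So q_11 must be the other value — set q_11 = 0.
From the singleton clause (q_12), q_12 = 1.
From the singleton clause (~q_22), q_22 = 0.
From the singleton clause (q_21), q_21 = 1.
From the singleton clause (~q_31), q_31 = 0.
From the singleton clause (q_32), q_32 = 1.
That conflicts with the unit clause (~q_32).
Either choice for q_11 ends in contradiction.
No assignment satisfies every clause.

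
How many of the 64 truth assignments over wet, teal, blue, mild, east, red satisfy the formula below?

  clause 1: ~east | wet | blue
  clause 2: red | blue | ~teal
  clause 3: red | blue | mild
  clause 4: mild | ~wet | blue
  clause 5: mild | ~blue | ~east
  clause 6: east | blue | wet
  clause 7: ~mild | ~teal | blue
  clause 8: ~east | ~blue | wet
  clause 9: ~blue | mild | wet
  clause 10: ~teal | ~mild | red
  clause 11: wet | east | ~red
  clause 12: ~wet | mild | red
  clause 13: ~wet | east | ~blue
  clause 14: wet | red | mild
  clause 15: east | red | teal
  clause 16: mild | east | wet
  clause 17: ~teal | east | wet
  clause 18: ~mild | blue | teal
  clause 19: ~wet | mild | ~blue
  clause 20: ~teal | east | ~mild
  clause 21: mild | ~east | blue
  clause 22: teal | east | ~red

3

There are 2^6 = 64 truth assignments over (wet, teal, blue, mild, east, red).
Split on blue. With blue = 1, the clauses containing blue are satisfied and ~blue drops from the rest; 3 of the 2^5 = 32 assignments to the other variables satisfy what remains.
With blue = 0, by the same count on the reduced clause set, 0 assignments work.
(One model: wet=T, teal=F, blue=T, mild=T, east=T, red=F.)
Total: 3 + 0 = 3.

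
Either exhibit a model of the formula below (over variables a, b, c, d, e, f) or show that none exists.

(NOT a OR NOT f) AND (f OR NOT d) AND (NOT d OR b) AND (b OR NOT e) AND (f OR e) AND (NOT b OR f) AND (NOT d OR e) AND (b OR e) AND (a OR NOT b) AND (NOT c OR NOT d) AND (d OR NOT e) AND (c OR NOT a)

Suppose a = false.
The clause (NOT b) is unit, so b = false.
The clause (NOT d) is unit, so d = false.
The clause (NOT e) is unit, so e = false.
That conflicts with the unit clause (e).
Undo a and try a = true.
The clause (NOT f) is unit, so f = false.
The clause (NOT d) is unit, so d = false.
The clause (e) is unit, so e = true.
That conflicts with the unit clause (NOT e).
Neither a = true nor a = false works.

UNSATISFIABLE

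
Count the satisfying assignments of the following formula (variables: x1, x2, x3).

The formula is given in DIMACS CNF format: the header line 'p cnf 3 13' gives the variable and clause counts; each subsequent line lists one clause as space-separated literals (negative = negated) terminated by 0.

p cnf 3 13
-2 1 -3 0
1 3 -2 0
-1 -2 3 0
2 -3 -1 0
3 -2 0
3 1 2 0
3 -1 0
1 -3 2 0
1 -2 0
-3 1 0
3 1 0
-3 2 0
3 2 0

There are 2^3 = 8 truth assignments over (x1, x2, x3).
Check each against the 13 clauses (columns in the order x1, x2, x3):
  F F F  ✗ fails (x3 ∨ x1 ∨ x2)
  F F T  ✗ fails (x1 ∨ ¬x3 ∨ x2)
  F T F  ✗ fails (x1 ∨ x3 ∨ ¬x2)
  F T T  ✗ fails (¬x2 ∨ x1 ∨ ¬x3)
  T F F  ✗ fails (x3 ∨ ¬x1)
  T F T  ✗ fails (x2 ∨ ¬x3 ∨ ¬x1)
  T T F  ✗ fails (¬x1 ∨ ¬x2 ∨ x3)
  T T T  ✓ satisfies all
1 of the 8 rows is a model.

1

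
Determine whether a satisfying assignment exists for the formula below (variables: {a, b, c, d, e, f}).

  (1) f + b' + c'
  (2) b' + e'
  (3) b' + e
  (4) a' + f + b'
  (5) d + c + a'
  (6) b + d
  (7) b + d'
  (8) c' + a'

Suppose b = 0.
Unit clause (d) forces d = 1.
That conflicts with the unit clause (d').
That branch fails; take b = 1 instead.
Unit clause (e') forces e = 0.
That conflicts with the unit clause (e).
Either choice for b ends in contradiction.
No assignment satisfies every clause.

Unsatisfiable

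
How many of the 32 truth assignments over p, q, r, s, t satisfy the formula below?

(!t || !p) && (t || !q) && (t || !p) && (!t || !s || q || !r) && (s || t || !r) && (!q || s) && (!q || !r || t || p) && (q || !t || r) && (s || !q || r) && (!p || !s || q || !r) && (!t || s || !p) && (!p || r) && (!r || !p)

There are 2^5 = 32 truth assignments over (p, q, r, s, t).
Split on r. With r = true, the clauses containing r are satisfied and !r drops from the rest; 3 of the 2^4 = 16 assignments to the other variables satisfy what remains.
With r = false, by the same count on the reduced clause set, 3 assignments work.
Total: 3 + 3 = 6.

6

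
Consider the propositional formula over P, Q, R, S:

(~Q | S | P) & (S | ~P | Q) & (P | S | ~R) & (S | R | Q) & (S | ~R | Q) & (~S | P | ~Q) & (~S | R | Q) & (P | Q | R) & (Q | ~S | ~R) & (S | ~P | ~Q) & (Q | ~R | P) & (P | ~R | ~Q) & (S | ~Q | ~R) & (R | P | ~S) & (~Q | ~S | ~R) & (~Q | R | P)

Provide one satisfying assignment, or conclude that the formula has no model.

Try Q = 1.
Try S = 1.
From the singleton clause (P), P = 1.
From the singleton clause (~R), R = 0.
Every clause now holds.

P=1; Q=1; R=0; S=1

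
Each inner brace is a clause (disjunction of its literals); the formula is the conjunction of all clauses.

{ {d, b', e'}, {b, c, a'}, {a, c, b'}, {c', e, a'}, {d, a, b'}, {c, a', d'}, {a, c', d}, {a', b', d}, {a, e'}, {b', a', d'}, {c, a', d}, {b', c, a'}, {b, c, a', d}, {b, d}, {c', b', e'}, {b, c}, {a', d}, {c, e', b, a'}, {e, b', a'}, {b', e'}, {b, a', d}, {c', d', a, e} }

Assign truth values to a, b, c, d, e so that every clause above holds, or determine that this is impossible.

Suppose a = 1.
The clause (d) is unit, so d = 1.
The clause (c) is unit, so c = 1.
The clause (e) is unit, so e = 1.
The clause (b') is unit, so b = 0.
Every clause now holds.

a=1,  b=0,  c=1,  d=1,  e=1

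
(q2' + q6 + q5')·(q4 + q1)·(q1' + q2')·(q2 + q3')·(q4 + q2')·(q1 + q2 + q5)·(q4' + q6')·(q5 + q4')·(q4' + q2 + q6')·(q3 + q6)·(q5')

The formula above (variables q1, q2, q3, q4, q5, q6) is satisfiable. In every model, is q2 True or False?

False

Suppose q2 = 1.
(q1') alone gives q1 = 0.
(q4) alone gives q4 = 1.
(q6') alone gives q6 = 0.
(q5') alone gives q5 = 0.
Now (q5) is unsatisfied and unit — conflict.
So every satisfying assignment has q2 = False.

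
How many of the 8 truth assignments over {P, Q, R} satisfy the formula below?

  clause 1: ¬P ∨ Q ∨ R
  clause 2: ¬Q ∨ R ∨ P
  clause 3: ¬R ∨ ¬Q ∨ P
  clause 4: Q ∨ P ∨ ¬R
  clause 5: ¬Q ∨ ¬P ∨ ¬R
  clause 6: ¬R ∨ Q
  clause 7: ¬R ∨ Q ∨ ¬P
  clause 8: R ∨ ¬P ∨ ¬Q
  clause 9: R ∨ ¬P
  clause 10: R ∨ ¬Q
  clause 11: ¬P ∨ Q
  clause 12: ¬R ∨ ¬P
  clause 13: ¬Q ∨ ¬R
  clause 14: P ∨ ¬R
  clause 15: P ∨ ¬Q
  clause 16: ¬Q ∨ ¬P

There are 2^3 = 8 truth assignments over (P, Q, R).
Check each against the 16 clauses (columns in the order P, Q, R):
  F F F  ✓ satisfies all
  F F T  ✗ fails (Q ∨ P ∨ ¬R)
  F T F  ✗ fails (¬Q ∨ R ∨ P)
  F T T  ✗ fails (¬R ∨ ¬Q ∨ P)
  T F F  ✗ fails (¬P ∨ Q ∨ R)
  T F T  ✗ fails (¬R ∨ Q)
  T T F  ✗ fails (R ∨ ¬P ∨ ¬Q)
  T T T  ✗ fails (¬Q ∨ ¬P ∨ ¬R)
1 of the 8 rows is a model.

1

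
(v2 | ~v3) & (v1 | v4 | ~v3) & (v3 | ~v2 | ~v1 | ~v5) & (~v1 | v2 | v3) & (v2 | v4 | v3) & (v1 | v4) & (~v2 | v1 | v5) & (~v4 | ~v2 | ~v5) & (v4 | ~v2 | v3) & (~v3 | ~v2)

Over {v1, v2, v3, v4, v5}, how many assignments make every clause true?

There are 2^5 = 32 truth assignments over (v1, v2, v3, v4, v5).
Split on v5. With v5 = 1, the clauses containing v5 are satisfied and ~v5 drops from the rest; 1 of the 2^4 = 16 assignments to the other variables satisfy what remains.
With v5 = 0, by the same count on the reduced clause set, 2 assignments work.
(One model: v1=F, v2=F, v3=F, v4=T, v5=F.)
Total: 1 + 2 = 3.

3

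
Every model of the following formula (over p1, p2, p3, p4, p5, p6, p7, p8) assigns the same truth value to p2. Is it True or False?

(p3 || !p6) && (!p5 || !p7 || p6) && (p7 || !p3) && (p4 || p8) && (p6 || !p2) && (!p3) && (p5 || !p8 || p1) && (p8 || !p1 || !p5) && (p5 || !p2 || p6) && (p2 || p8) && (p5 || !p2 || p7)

Suppose p2 = true.
From the singleton clause (p6), p6 = true.
From the singleton clause (p3), p3 = true.
That conflicts with the unit clause (!p3).
So every satisfying assignment has p2 = False.

False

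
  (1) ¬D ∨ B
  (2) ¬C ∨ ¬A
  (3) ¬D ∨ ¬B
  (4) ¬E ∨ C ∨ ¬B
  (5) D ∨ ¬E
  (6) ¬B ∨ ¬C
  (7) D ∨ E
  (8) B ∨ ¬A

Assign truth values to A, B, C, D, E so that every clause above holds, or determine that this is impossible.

UNSATISFIABLE

Try D = False.
(¬E) alone gives E = False.
But (E) is also a unit clause — contradiction.
Undo D and try D = True.
(B) alone gives B = True.
But (¬B) is also a unit clause — contradiction.
Both values of D lead to a conflict.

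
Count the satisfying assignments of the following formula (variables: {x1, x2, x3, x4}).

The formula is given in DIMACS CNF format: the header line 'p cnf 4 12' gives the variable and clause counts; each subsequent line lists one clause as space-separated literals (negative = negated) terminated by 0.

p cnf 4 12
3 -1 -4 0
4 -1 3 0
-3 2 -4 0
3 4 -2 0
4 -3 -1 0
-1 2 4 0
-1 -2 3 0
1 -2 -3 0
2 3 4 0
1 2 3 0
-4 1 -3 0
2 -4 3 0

There are 2^4 = 16 truth assignments over (x1, x2, x3, x4).
Check each against the 12 clauses (columns in the order x1, x2, x3, x4):
  F F F F  ✗ fails (x2 ∨ x3 ∨ x4)
  F F F T  ✗ fails (x1 ∨ x2 ∨ x3)
  F F T F  ✓ satisfies all
  F F T T  ✗ fails (¬x3 ∨ x2 ∨ ¬x4)
  F T F F  ✗ fails (x3 ∨ x4 ∨ ¬x2)
  F T F T  ✓ satisfies all
  F T T F  ✗ fails (x1 ∨ ¬x2 ∨ ¬x3)
  F T T T  ✗ fails (x1 ∨ ¬x2 ∨ ¬x3)
  T F F F  ✗ fails (x4 ∨ ¬x1 ∨ x3)
  T F F T  ✗ fails (x3 ∨ ¬x1 ∨ ¬x4)
  T F T F  ✗ fails (x4 ∨ ¬x3 ∨ ¬x1)
  T F T T  ✗ fails (¬x3 ∨ x2 ∨ ¬x4)
  T T F F  ✗ fails (x4 ∨ ¬x1 ∨ x3)
  T T F T  ✗ fails (x3 ∨ ¬x1 ∨ ¬x4)
  T T T F  ✗ fails (x4 ∨ ¬x3 ∨ ¬x1)
  T T T T  ✓ satisfies all
3 of the 16 rows are models.

3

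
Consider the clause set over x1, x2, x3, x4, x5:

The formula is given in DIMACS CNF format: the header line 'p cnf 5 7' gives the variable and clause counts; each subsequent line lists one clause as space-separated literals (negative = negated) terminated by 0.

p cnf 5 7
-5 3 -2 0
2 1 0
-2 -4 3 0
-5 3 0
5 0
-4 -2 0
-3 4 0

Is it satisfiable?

The clause (x5) is unit, so x5 = True.
The clause (x3) is unit, so x3 = True.
The clause (x4) is unit, so x4 = True.
The clause (¬x2) is unit, so x2 = False.
The clause (x1) is unit, so x1 = True.
All clauses are satisfied.
A satisfying assignment: x1=True,  x2=False,  x3=True,  x4=True,  x5=True.

Satisfiable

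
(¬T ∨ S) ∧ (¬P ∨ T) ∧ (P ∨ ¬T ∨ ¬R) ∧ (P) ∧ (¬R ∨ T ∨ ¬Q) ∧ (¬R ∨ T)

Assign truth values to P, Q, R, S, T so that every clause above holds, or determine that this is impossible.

P ↦ True; Q ↦ False; R ↦ True; S ↦ True; T ↦ True

(P) alone gives P = True.
(T) alone gives T = True.
(S) alone gives S = True.
No clause remains; Q, R are free.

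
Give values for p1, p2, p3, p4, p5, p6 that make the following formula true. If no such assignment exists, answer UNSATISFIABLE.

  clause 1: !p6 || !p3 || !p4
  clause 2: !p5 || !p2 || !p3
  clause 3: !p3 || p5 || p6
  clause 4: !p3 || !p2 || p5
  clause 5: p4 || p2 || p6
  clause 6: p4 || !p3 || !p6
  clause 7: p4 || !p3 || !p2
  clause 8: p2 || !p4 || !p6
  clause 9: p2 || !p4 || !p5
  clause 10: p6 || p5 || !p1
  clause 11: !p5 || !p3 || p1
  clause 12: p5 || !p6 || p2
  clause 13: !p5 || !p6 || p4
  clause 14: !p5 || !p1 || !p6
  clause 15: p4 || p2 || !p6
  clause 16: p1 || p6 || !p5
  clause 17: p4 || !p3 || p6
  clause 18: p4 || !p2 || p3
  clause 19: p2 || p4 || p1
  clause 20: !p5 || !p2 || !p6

Suppose p6 = false.
Suppose p3 = false.
Suppose p4 = true.
Suppose p2 = false.
Unit clause (!p5) forces p5 = false.
Unit clause (!p1) forces p1 = false.
Every clause now holds.

p1 ↦ false, p2 ↦ false, p3 ↦ false, p4 ↦ true, p5 ↦ false, p6 ↦ false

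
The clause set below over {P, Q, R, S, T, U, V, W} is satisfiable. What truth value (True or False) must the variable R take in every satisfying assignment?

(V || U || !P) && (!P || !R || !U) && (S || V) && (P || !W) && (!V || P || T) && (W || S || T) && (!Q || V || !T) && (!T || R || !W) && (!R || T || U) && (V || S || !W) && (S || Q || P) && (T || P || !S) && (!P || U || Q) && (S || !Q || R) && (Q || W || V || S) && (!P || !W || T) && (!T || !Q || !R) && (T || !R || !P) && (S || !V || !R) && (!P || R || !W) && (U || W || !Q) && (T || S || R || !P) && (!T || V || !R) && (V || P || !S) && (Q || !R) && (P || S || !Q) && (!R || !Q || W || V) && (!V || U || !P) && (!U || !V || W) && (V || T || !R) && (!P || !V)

Suppose R = true.
The clause (Q) is unit, so Q = true.
The clause (!T) is unit, so T = false.
The clause (U) is unit, so U = true.
The clause (!P) is unit, so P = false.
The clause (!W) is unit, so W = false.
The clause (!V) is unit, so V = false.
But (V) is also a unit clause — contradiction.
So every satisfying assignment has R = False.

False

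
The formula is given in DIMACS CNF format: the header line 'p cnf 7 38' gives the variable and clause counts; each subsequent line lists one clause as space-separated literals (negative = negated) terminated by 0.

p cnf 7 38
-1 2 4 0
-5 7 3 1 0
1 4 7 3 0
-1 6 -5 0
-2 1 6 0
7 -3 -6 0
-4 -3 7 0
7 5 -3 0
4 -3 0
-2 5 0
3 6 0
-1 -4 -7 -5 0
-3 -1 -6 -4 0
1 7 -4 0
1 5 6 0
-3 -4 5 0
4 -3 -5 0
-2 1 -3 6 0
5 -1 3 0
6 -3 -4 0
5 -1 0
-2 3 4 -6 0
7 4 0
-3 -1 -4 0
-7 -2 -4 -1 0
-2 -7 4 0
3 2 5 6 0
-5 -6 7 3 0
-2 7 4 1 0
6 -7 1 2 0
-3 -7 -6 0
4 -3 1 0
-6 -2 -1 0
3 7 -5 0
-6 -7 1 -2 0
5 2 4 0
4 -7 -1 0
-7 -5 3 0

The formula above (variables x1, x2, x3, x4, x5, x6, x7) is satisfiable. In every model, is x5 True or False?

False

Suppose x5 = True.
Suppose x1 = False.
Suppose x7 = True.
The clause (x3) is unit, so x3 = True.
The clause (x4) is unit, so x4 = True.
The clause (x6) is unit, so x6 = True.
But (¬x6) is also a unit clause — contradiction.
So x7 must be the other value — set x7 = False.
The clause (x3) is unit, so x3 = True.
The clause (¬x6) is unit, so x6 = False.
The clause (¬x2) is unit, so x2 = False.
The clause (¬x4) is unit, so x4 = False.
But (x4) is also a unit clause — contradiction.
Either choice for x7 ends in contradiction.
So x1 must be the other value — set x1 = True.
The clause (x6) is unit, so x6 = True.
The clause (¬x2) is unit, so x2 = False.
The clause (x4) is unit, so x4 = True.
The clause (¬x7) is unit, so x7 = False.
The clause (¬x3) is unit, so x3 = False.
But (x3) is also a unit clause — contradiction.
Either choice for x1 ends in contradiction.
So every satisfying assignment has x5 = False.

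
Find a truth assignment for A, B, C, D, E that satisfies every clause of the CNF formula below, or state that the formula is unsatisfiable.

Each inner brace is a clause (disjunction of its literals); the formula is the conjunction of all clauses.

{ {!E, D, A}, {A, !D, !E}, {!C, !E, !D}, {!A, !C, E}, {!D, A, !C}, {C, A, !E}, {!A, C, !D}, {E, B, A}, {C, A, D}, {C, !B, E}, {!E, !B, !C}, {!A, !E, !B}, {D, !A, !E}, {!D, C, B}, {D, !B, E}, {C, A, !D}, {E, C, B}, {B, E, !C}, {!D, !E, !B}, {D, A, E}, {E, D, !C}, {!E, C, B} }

Suppose E = false.
Suppose A = false.
(B) alone gives B = true.
(C) alone gives C = true.
(!D) alone gives D = false.
That conflicts with the unit clause (D).
Undo A and try A = true.
(!C) alone gives C = false.
(!D) alone gives D = false.
(!B) alone gives B = false.
That conflicts with the unit clause (B).
Either choice for A ends in contradiction.
Undo E and try E = true.
Suppose D = true.
(A) alone gives A = true.
(!C) alone gives C = false.
That conflicts with the unit clause (C).
Undo D and try D = false.
(A) alone gives A = true.
That conflicts with the unit clause (!A).
Either choice for D ends in contradiction.
Either choice for E ends in contradiction.

UNSATISFIABLE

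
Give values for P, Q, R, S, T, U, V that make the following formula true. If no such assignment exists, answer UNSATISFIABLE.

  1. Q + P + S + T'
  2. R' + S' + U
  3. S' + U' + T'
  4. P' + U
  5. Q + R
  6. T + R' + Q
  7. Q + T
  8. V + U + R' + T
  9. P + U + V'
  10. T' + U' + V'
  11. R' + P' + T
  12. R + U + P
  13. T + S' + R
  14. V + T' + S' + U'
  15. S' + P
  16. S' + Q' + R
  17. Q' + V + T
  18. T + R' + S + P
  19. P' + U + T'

Suppose P = 1.
From the singleton clause (U), U = 1.
Suppose S = 0.
Suppose Q = 1.
Suppose T = 0.
From the singleton clause (R'), R = 0.
From the singleton clause (V), V = 1.
Every clause now holds.

P=1,  Q=1,  R=0,  S=0,  T=0,  U=1,  V=1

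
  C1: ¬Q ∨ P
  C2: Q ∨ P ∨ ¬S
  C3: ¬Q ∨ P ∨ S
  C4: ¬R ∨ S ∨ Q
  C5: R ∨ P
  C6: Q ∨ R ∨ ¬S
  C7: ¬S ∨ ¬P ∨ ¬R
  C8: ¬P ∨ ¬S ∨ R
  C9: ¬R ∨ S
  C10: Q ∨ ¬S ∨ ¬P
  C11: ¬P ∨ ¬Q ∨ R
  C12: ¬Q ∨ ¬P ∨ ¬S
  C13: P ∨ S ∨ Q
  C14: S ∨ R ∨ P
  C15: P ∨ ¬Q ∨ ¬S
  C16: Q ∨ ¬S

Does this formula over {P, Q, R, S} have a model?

Suppose Q = False.
(¬S) alone gives S = False.
(¬R) alone gives R = False.
(P) alone gives P = True.
Every clause now holds.
A satisfying assignment: P: True,  Q: False,  R: False,  S: False.

Yes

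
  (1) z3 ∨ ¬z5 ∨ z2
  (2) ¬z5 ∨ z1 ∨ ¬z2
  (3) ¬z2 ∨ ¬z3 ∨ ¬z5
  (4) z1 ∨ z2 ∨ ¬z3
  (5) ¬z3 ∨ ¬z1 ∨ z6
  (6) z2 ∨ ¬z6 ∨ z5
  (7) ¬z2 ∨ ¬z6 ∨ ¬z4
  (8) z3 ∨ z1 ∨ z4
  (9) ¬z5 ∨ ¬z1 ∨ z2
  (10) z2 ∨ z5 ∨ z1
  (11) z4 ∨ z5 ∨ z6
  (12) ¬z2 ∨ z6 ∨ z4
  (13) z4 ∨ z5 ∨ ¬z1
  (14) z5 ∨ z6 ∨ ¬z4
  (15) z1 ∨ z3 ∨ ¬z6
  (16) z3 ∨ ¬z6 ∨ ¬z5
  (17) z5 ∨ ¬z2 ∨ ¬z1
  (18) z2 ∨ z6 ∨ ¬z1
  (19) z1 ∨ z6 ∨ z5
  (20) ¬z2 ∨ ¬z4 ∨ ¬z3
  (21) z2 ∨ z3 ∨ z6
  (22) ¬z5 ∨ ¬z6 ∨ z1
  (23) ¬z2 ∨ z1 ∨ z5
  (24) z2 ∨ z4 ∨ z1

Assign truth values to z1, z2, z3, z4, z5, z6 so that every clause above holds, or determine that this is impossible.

z1 ↦ True, z2 ↦ True, z3 ↦ False, z4 ↦ True, z5 ↦ True, z6 ↦ False

Case z3 = False:
Case z5 = True:
(z2) alone gives z2 = True.
(z1) alone gives z1 = True.
(¬z6) alone gives z6 = False.
(z4) alone gives z4 = True.
All clauses are satisfied.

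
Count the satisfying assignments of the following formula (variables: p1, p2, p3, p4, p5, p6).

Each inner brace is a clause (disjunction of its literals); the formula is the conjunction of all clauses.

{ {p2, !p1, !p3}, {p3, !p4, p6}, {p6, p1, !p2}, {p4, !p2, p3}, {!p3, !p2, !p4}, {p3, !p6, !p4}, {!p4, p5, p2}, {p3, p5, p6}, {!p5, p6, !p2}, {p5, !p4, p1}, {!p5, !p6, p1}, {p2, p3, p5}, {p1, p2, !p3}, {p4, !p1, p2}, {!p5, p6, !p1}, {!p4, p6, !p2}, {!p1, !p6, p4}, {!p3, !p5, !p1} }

There are 2^6 = 64 truth assignments over (p1, p2, p3, p4, p5, p6).
Split on p4. With p4 = true, the clauses containing p4 are satisfied and !p4 drops from the rest; 0 of the 2^5 = 32 assignments to the other variables satisfy what remains.
With p4 = false, by the same count on the reduced clause set, 3 assignments work.
Total: 0 + 3 = 3.

3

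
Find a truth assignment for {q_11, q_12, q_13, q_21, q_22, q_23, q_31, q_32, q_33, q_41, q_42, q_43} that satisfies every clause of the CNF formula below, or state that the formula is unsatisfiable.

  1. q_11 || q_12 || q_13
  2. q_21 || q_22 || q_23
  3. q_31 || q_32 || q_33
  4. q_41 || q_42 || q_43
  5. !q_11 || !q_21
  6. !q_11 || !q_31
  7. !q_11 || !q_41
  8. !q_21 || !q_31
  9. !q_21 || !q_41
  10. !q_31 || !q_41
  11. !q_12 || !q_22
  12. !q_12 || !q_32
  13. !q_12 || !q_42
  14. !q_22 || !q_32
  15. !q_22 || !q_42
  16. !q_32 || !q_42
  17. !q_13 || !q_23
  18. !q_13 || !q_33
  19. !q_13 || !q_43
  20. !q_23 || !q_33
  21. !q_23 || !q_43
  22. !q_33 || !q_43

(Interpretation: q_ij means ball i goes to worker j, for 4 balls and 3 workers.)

Try q_11 = false.
Try q_12 = true.
(!q_22) alone gives q_22 = false.
(!q_32) alone gives q_32 = false.
(!q_42) alone gives q_42 = false.
Try q_21 = true.
(!q_31) alone gives q_31 = false.
(q_33) alone gives q_33 = true.
(!q_41) alone gives q_41 = false.
(q_43) alone gives q_43 = true.
But (!q_43) is also a unit clause — contradiction.
Backtrack on q_21: now try q_21 = false.
(q_23) alone gives q_23 = true.
(!q_13) alone gives q_13 = false.
(!q_33) alone gives q_33 = false.
(q_31) alone gives q_31 = true.
(!q_41) alone gives q_41 = false.
(q_43) alone gives q_43 = true.
But (!q_43) is also a unit clause — contradiction.
Either choice for q_21 ends in contradiction.
Backtrack on q_12: now try q_12 = false.
(q_13) alone gives q_13 = true.
(!q_23) alone gives q_23 = false.
(!q_33) alone gives q_33 = false.
(!q_43) alone gives q_43 = false.
Try q_21 = true.
(!q_31) alone gives q_31 = false.
(q_32) alone gives q_32 = true.
(!q_41) alone gives q_41 = false.
(q_42) alone gives q_42 = true.
But (!q_42) is also a unit clause — contradiction.
Backtrack on q_21: now try q_21 = false.
(q_22) alone gives q_22 = true.
(!q_32) alone gives q_32 = false.
(q_31) alone gives q_31 = true.
(!q_41) alone gives q_41 = false.
(q_42) alone gives q_42 = true.
But (!q_42) is also a unit clause — contradiction.
Either choice for q_21 ends in contradiction.
Either choice for q_12 ends in contradiction.
Backtrack on q_11: now try q_11 = true.
(!q_21) alone gives q_21 = false.
(!q_31) alone gives q_31 = false.
(!q_41) alone gives q_41 = false.
Try q_22 = true.
(!q_12) alone gives q_12 = false.
(!q_32) alone gives q_32 = false.
(q_33) alone gives q_33 = true.
(!q_42) alone gives q_42 = false.
(q_43) alone gives q_43 = true.
But (!q_43) is also a unit clause — contradiction.
Backtrack on q_22: now try q_22 = false.
(q_23) alone gives q_23 = true.
(!q_13) alone gives q_13 = false.
(!q_33) alone gives q_33 = false.
(q_32) alone gives q_32 = true.
(!q_12) alone gives q_12 = false.
(!q_42) alone gives q_42 = false.
(q_43) alone gives q_43 = true.
But (!q_43) is also a unit clause — contradiction.
Either choice for q_22 ends in contradiction.
Either choice for q_11 ends in contradiction.

UNSATISFIABLE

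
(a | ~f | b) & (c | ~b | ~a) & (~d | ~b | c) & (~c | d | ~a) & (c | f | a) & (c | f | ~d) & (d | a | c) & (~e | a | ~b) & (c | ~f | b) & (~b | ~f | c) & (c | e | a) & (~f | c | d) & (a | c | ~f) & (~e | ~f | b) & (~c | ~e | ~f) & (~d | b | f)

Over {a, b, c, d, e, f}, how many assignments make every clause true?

There are 2^6 = 64 truth assignments over (a, b, c, d, e, f).
Split on f. With f = 1, the clauses containing f are satisfied and ~f drops from the rest; 4 of the 2^5 = 32 assignments to the other variables satisfy what remains.
With f = 0, by the same count on the reduced clause set, 8 assignments work.
Total: 4 + 8 = 12.

12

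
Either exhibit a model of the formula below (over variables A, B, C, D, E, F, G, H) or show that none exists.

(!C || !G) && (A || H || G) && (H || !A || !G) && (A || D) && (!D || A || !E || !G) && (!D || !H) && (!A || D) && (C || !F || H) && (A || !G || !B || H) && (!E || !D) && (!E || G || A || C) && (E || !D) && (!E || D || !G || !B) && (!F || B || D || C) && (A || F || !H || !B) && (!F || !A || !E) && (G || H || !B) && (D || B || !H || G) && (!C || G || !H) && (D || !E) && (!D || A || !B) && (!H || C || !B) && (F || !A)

UNSATISFIABLE

Suppose C = false.
Suppose A = true.
Unit clause (D) forces D = true.
Unit clause (!H) forces H = false.
Unit clause (!G) forces G = false.
Unit clause (!F) forces F = false.
That conflicts with the unit clause (F).
Backtrack on A: now try A = false.
Unit clause (D) forces D = true.
Unit clause (!H) forces H = false.
Unit clause (G) forces G = true.
Unit clause (!E) forces E = false.
That conflicts with the unit clause (E).
Neither A = true nor A = false works.
Backtrack on C: now try C = true.
Unit clause (!G) forces G = false.
Unit clause (!H) forces H = false.
Unit clause (A) forces A = true.
Unit clause (D) forces D = true.
Unit clause (!E) forces E = false.
That conflicts with the unit clause (E).
Neither C = true nor C = false works.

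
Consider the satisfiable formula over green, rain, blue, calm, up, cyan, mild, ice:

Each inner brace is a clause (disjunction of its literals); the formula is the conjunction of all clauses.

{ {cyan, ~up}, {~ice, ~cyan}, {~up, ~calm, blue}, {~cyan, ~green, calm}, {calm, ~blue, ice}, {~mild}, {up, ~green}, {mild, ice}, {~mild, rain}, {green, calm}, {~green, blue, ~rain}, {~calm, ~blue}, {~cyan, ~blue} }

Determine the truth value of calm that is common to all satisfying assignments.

Suppose calm = 0.
From the singleton clause (~mild), mild = 0.
From the singleton clause (ice), ice = 1.
From the singleton clause (~cyan), cyan = 0.
From the singleton clause (~up), up = 0.
From the singleton clause (~green), green = 0.
Now (green) is unsatisfied and unit — conflict.
So every satisfying assignment has calm = True.

True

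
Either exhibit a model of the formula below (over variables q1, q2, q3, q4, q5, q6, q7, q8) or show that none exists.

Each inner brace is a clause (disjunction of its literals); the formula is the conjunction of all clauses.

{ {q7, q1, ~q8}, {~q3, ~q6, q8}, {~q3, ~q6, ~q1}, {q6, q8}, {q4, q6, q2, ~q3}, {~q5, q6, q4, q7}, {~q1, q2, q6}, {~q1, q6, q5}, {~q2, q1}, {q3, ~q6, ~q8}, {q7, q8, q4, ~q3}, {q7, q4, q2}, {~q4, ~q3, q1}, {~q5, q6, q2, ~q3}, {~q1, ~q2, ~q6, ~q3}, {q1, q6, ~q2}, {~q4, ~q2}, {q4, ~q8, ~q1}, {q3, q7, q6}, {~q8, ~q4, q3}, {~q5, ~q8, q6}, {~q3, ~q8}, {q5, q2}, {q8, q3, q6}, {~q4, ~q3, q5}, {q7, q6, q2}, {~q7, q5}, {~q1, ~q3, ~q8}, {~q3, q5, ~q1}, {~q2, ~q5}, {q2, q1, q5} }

Try q6 = 1.
Try q3 = 0.
(~q8) alone gives q8 = 0.
Try q2 = 0.
(q5) alone gives q5 = 1.
Try q7 = 1.
No clause remains; q1, q4 are free.

q1=0; q2=0; q3=0; q4=1; q5=1; q6=1; q7=1; q8=0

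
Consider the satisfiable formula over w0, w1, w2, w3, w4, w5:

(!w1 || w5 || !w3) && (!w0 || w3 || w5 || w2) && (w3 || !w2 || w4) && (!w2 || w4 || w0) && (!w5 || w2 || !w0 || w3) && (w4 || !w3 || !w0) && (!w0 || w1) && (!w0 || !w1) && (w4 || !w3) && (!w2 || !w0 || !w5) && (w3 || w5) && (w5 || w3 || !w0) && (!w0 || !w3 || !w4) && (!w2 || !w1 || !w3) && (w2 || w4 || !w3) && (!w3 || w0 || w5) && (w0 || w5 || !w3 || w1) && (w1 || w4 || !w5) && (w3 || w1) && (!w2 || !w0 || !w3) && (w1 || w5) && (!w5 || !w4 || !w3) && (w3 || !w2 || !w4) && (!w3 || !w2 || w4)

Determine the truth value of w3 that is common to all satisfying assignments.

Suppose w3 = true.
(w4) alone gives w4 = true.
(!w0) alone gives w0 = false.
(w5) alone gives w5 = true.
Now (!w5) is unsatisfied and unit — conflict.
So every satisfying assignment has w3 = False.

False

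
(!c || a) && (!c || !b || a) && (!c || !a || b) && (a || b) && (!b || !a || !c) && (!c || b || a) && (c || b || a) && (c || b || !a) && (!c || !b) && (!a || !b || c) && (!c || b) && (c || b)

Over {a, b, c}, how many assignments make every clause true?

There are 2^3 = 8 truth assignments over (a, b, c).
Check each against the 12 clauses (columns in the order a, b, c):
  F F F  ✗ fails (a || b)
  F F T  ✗ fails (!c || a)
  F T F  ✓ satisfies all
  F T T  ✗ fails (!c || a)
  T F F  ✗ fails (c || b || !a)
  T F T  ✗ fails (!c || !a || b)
  T T F  ✗ fails (!a || !b || c)
  T T T  ✗ fails (!b || !a || !c)
1 of the 8 rows is a model.

1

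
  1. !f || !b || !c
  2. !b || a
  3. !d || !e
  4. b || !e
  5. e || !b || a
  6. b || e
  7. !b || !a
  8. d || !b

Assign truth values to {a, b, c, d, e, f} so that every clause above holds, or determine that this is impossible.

UNSATISFIABLE

Branch on b: set b = false.
The clause (!e) is unit, so e = false.
But (e) is also a unit clause — contradiction.
So b must be the other value — set b = true.
The clause (a) is unit, so a = true.
But (!a) is also a unit clause — contradiction.
Neither b = true nor b = false works.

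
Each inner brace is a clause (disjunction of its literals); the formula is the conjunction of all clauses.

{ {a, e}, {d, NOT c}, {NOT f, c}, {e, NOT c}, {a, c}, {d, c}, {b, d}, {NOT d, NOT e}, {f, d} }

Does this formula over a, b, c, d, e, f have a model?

Suppose a = true.
Suppose d = true.
(NOT e) alone gives e = false.
(NOT c) alone gives c = false.
(NOT f) alone gives f = false.
Every clause is now satisfied; b is unconstrained.
A satisfying assignment: a=true,  b=false,  c=false,  d=true,  e=false,  f=false.

Yes, satisfiable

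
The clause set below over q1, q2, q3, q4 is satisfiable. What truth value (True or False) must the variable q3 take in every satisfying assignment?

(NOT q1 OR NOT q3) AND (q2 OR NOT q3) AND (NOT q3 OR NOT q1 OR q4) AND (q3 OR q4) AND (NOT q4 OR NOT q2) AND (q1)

False

Suppose q3 = true.
Unit clause (NOT q1) forces q1 = false.
That conflicts with the unit clause (q1).
So every satisfying assignment has q3 = False.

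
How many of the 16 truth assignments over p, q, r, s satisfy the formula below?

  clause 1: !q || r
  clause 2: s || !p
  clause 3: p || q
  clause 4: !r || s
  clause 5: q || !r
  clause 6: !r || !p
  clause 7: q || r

1

There are 2^4 = 16 truth assignments over (p, q, r, s).
Check each against the 7 clauses (columns in the order p, q, r, s):
  F F F F  ✗ fails (p || q)
  F F F T  ✗ fails (p || q)
  F F T F  ✗ fails (p || q)
  F F T T  ✗ fails (p || q)
  F T F F  ✗ fails (!q || r)
  F T F T  ✗ fails (!q || r)
  F T T F  ✗ fails (!r || s)
  F T T T  ✓ satisfies all
  T F F F  ✗ fails (s || !p)
  T F F T  ✗ fails (q || r)
  T F T F  ✗ fails (s || !p)
  T F T T  ✗ fails (q || !r)
  T T F F  ✗ fails (!q || r)
  T T F T  ✗ fails (!q || r)
  T T T F  ✗ fails (s || !p)
  T T T T  ✗ fails (!r || !p)
1 of the 16 rows is a model.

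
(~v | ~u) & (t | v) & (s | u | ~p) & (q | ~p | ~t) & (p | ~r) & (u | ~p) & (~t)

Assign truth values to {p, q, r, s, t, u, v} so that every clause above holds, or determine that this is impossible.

p ↦ 0, q ↦ 0, r ↦ 0, s ↦ 0, t ↦ 0, u ↦ 0, v ↦ 1

Unit clause (~t) forces t = 0.
Unit clause (v) forces v = 1.
Unit clause (~u) forces u = 0.
Unit clause (~p) forces p = 0.
Unit clause (~r) forces r = 0.
Every clause is now satisfied; q, s are unconstrained.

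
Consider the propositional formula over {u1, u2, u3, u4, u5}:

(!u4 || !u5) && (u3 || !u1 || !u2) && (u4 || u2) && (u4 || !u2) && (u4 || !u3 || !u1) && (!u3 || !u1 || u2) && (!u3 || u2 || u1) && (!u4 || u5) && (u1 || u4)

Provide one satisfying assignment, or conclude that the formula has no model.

Try u4 = false.
Unit clause (u2) forces u2 = true.
That conflicts with the unit clause (!u2).
That branch fails; take u4 = true instead.
Unit clause (!u5) forces u5 = false.
That conflicts with the unit clause (u5).
Neither u4 = true nor u4 = false works.

UNSATISFIABLE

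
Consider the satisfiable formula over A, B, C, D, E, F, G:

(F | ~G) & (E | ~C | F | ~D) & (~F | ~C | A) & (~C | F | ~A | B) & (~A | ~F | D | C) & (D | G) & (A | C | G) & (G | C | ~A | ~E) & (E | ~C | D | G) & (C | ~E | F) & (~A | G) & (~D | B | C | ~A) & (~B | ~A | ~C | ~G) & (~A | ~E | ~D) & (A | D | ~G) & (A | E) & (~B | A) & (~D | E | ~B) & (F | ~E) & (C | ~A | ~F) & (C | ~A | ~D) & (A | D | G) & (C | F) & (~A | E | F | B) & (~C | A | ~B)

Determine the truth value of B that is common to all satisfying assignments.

False

Suppose B = 1.
Unit clause (A) forces A = 1.
Unit clause (G) forces G = 1.
Unit clause (F) forces F = 1.
Unit clause (~C) forces C = 0.
That conflicts with the unit clause (C).
So every satisfying assignment has B = False.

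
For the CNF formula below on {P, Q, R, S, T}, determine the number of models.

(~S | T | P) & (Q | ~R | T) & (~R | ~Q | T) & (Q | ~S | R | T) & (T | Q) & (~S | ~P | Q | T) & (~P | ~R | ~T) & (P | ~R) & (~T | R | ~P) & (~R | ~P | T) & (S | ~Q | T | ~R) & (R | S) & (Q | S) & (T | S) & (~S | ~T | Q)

There are 2^5 = 32 truth assignments over (P, Q, R, S, T).
Split on P. With P = 1, the clauses containing P are satisfied and ~P drops from the rest; 1 of the 2^4 = 16 assignments to the other variables satisfy what remains.
With P = 0, by the same count on the reduced clause set, 1 assignment works.
(One model: P=F, Q=T, R=F, S=T, T=T.)
Total: 1 + 1 = 2.

2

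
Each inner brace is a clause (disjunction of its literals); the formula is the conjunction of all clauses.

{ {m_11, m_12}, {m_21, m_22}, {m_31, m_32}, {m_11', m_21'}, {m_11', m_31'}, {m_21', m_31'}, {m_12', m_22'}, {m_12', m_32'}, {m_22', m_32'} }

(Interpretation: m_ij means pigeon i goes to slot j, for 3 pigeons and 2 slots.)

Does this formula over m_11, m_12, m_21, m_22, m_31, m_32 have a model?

Case m_11 = 1:
Unit clause (m_21') forces m_21 = 0.
Unit clause (m_22) forces m_22 = 1.
Unit clause (m_31') forces m_31 = 0.
Unit clause (m_32) forces m_32 = 1.
That conflicts with the unit clause (m_32').
That branch fails; take m_11 = 0 instead.
Unit clause (m_12) forces m_12 = 1.
Unit clause (m_22') forces m_22 = 0.
Unit clause (m_21) forces m_21 = 1.
Unit clause (m_31') forces m_31 = 0.
Unit clause (m_32) forces m_32 = 1.
That conflicts with the unit clause (m_32').
Neither m_11 = 1 nor m_11 = 0 works.
No assignment satisfies every clause.

No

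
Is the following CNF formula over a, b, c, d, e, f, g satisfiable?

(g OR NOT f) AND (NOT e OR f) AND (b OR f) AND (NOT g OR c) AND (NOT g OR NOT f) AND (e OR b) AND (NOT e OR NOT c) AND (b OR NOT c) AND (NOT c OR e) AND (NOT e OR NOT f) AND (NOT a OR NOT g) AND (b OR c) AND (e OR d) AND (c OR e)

Unsatisfiable

Case g = true:
(c) alone gives c = true.
(NOT f) alone gives f = false.
(NOT e) alone gives e = false.
That conflicts with the unit clause (e).
Backtrack on g: now try g = false.
(NOT f) alone gives f = false.
(NOT e) alone gives e = false.
(b) alone gives b = true.
(NOT c) alone gives c = false.
That conflicts with the unit clause (c).
Both values of g lead to a conflict.
No assignment satisfies every clause.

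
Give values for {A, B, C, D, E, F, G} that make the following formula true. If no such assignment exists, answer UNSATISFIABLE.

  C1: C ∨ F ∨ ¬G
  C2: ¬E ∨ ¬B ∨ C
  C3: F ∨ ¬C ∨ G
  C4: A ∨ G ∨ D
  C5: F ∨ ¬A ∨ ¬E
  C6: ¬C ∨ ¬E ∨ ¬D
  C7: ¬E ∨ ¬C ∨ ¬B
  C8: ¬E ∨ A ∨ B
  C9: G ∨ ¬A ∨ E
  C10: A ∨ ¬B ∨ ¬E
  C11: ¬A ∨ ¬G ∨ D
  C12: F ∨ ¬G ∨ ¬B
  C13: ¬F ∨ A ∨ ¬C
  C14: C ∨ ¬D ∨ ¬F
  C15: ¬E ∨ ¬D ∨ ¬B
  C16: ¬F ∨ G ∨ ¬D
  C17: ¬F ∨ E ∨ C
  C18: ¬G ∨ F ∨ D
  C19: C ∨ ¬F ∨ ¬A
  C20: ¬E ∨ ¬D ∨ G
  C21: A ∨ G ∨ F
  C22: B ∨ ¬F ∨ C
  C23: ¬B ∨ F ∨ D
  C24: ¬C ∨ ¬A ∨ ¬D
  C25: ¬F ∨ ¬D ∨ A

Branch on C: set C = True.
Branch on F: set F = False.
Unit clause (G) forces G = True.
Unit clause (¬B) forces B = False.
Unit clause (D) forces D = True.
Unit clause (¬E) forces E = False.
Unit clause (¬A) forces A = False.
Every clause now holds.

A: False, B: False, C: True, D: True, E: False, F: False, G: True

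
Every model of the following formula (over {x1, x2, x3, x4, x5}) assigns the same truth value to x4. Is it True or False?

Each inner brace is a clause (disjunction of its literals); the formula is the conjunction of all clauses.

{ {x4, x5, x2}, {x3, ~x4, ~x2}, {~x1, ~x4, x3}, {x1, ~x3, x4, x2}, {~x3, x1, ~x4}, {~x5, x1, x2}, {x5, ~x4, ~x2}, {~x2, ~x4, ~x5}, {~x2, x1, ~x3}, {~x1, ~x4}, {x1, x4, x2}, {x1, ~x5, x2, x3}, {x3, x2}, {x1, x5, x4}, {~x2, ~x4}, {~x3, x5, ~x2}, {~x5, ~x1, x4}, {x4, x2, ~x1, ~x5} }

Suppose x4 = 1.
(~x1) alone gives x1 = 0.
(~x3) alone gives x3 = 0.
(~x2) alone gives x2 = 0.
That conflicts with the unit clause (x2).
So every satisfying assignment has x4 = False.

False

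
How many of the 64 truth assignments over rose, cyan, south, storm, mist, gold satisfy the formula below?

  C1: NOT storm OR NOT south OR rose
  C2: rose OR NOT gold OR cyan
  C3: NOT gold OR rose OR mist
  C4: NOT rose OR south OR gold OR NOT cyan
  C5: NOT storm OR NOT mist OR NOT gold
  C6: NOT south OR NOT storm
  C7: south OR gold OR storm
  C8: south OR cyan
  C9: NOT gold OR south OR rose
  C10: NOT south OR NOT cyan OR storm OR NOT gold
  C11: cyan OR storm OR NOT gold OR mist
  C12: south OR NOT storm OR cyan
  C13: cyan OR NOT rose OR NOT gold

There are 2^6 = 64 truth assignments over (rose, cyan, south, storm, mist, gold).
Split on mist. With mist = true, the clauses containing mist are satisfied and NOT mist drops from the rest; 6 of the 2^5 = 32 assignments to the other variables satisfy what remains.
With mist = false, by the same count on the reduced clause set, 7 assignments work.
(One model: rose=F, cyan=F, south=T, storm=F, mist=F, gold=F.)
Total: 6 + 7 = 13.

13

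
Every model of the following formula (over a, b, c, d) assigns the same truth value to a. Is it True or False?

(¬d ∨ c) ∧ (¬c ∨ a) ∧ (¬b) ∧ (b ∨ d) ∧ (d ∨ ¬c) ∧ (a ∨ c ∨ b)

True

Suppose a = False.
Unit clause (¬c) forces c = False.
Unit clause (¬d) forces d = False.
Unit clause (¬b) forces b = False.
But (b) is also a unit clause — contradiction.
So every satisfying assignment has a = True.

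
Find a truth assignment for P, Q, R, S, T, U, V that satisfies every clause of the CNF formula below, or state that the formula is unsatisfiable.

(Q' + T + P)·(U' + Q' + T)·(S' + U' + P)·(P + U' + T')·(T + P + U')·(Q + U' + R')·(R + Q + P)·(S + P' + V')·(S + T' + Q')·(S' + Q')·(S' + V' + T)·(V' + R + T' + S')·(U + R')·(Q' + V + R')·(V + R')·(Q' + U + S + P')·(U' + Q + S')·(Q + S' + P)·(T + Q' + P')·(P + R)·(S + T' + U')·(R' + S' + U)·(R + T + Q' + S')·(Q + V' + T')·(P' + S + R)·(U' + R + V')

Branch on S: set S = 1.
Unit clause (Q') forces Q = 0.
Unit clause (U') forces U = 0.
Unit clause (R') forces R = 0.
Unit clause (P) forces P = 1.
Branch on V: set V = 0.
All clauses hold; T can take either value.

P ↦ 1,  Q ↦ 0,  R ↦ 0,  S ↦ 1,  T ↦ 0,  U ↦ 0,  V ↦ 0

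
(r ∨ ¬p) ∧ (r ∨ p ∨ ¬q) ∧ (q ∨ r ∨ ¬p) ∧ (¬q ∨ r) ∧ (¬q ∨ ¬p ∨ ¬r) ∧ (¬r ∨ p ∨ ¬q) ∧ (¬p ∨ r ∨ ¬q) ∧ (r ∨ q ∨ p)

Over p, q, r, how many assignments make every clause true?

2

There are 2^3 = 8 truth assignments over (p, q, r).
Check each against the 8 clauses (columns in the order p, q, r):
  F F F  ✗ fails (r ∨ q ∨ p)
  F F T  ✓ satisfies all
  F T F  ✗ fails (r ∨ p ∨ ¬q)
  F T T  ✗ fails (¬r ∨ p ∨ ¬q)
  T F F  ✗ fails (r ∨ ¬p)
  T F T  ✓ satisfies all
  T T F  ✗ fails (r ∨ ¬p)
  T T T  ✗ fails (¬q ∨ ¬p ∨ ¬r)
2 of the 8 rows are models.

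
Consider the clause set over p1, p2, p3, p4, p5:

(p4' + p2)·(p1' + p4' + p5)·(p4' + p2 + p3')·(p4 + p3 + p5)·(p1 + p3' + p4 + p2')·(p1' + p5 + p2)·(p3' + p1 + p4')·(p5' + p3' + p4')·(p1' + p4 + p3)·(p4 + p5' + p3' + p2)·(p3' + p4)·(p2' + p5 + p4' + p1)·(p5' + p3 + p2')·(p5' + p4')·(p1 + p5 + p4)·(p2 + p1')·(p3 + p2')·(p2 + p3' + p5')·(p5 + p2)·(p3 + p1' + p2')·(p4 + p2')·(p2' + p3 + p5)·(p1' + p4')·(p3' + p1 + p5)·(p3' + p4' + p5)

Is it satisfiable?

Yes, satisfiable

Suppose p4 = 0.
The clause (p3') is unit, so p3 = 0.
The clause (p5) is unit, so p5 = 1.
The clause (p1') is unit, so p1 = 0.
The clause (p2') is unit, so p2 = 0.
Every clause now holds.
A satisfying assignment: p1=0,  p2=0,  p3=0,  p4=0,  p5=1.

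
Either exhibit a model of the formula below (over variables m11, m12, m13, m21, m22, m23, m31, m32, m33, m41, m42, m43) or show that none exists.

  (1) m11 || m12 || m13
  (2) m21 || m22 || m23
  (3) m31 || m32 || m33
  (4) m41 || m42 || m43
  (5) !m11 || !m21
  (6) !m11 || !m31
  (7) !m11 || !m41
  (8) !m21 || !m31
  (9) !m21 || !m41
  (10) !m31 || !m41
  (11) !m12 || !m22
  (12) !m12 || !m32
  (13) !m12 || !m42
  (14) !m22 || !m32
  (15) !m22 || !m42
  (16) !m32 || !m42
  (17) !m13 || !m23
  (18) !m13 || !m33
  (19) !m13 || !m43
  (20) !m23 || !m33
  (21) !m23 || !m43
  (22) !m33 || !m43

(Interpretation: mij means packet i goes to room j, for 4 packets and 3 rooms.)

UNSATISFIABLE

Try m11 = false.
Try m12 = true.
The clause (!m22) is unit, so m22 = false.
The clause (!m32) is unit, so m32 = false.
The clause (!m42) is unit, so m42 = false.
Try m21 = true.
The clause (!m31) is unit, so m31 = false.
The clause (m33) is unit, so m33 = true.
The clause (!m41) is unit, so m41 = false.
The clause (m43) is unit, so m43 = true.
But (!m43) is also a unit clause — contradiction.
So m21 must be the other value — set m21 = false.
The clause (m23) is unit, so m23 = true.
The clause (!m13) is unit, so m13 = false.
The clause (!m33) is unit, so m33 = false.
The clause (m31) is unit, so m31 = true.
The clause (!m41) is unit, so m41 = false.
The clause (m43) is unit, so m43 = true.
But (!m43) is also a unit clause — contradiction.
Neither m21 = true nor m21 = false works.
So m12 must be the other value — set m12 = false.
The clause (m13) is unit, so m13 = true.
The clause (!m23) is unit, so m23 = false.
The clause (!m33) is unit, so m33 = false.
The clause (!m43) is unit, so m43 = false.
Try m21 = true.
The clause (!m31) is unit, so m31 = false.
The clause (m32) is unit, so m32 = true.
The clause (!m41) is unit, so m41 = false.
The clause (m42) is unit, so m42 = true.
But (!m42) is also a unit clause — contradiction.
So m21 must be the other value — set m21 = false.
The clause (m22) is unit, so m22 = true.
The clause (!m32) is unit, so m32 = false.
The clause (m31) is unit, so m31 = true.
The clause (!m41) is unit, so m41 = false.
The clause (m42) is unit, so m42 = true.
But (!m42) is also a unit clause — contradiction.
Neither m21 = true nor m21 = false works.
Neither m12 = true nor m12 = false works.
So m11 must be the other value — set m11 = true.
The clause (!m21) is unit, so m21 = false.
The clause (!m31) is unit, so m31 = false.
The clause (!m41) is unit, so m41 = false.
Try m22 = true.
The clause (!m12) is unit, so m12 = false.
The clause (!m32) is unit, so m32 = false.
The clause (m33) is unit, so m33 = true.
The clause (!m42) is unit, so m42 = false.
The clause (m43) is unit, so m43 = true.
But (!m43) is also a unit clause — contradiction.
So m22 must be the other value — set m22 = false.
The clause (m23) is unit, so m23 = true.
The clause (!m13) is unit, so m13 = false.
The clause (!m33) is unit, so m33 = false.
The clause (m32) is unit, so m32 = true.
The clause (!m12) is unit, so m12 = false.
The clause (!m42) is unit, so m42 = false.
The clause (m43) is unit, so m43 = true.
But (!m43) is also a unit clause — contradiction.
Neither m22 = true nor m22 = false works.
Neither m11 = true nor m11 = false works.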